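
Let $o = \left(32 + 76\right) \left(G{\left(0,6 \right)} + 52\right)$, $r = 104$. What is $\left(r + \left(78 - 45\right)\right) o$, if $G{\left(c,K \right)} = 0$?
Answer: $769392$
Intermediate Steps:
$o = 5616$ ($o = \left(32 + 76\right) \left(0 + 52\right) = 108 \cdot 52 = 5616$)
$\left(r + \left(78 - 45\right)\right) o = \left(104 + \left(78 - 45\right)\right) 5616 = \left(104 + 33\right) 5616 = 137 \cdot 5616 = 769392$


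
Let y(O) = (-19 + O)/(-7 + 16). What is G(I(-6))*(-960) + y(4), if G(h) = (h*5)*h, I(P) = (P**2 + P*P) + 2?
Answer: -78854405/3 ≈ -2.6285e+7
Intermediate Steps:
I(P) = 2 + 2*P**2 (I(P) = (P**2 + P**2) + 2 = 2*P**2 + 2 = 2 + 2*P**2)
y(O) = -19/9 + O/9 (y(O) = (-19 + O)/9 = (-19 + O)*(1/9) = -19/9 + O/9)
G(h) = 5*h**2 (G(h) = (5*h)*h = 5*h**2)
G(I(-6))*(-960) + y(4) = (5*(2 + 2*(-6)**2)**2)*(-960) + (-19/9 + (1/9)*4) = (5*(2 + 2*36)**2)*(-960) + (-19/9 + 4/9) = (5*(2 + 72)**2)*(-960) - 5/3 = (5*74**2)*(-960) - 5/3 = (5*5476)*(-960) - 5/3 = 27380*(-960) - 5/3 = -26284800 - 5/3 = -78854405/3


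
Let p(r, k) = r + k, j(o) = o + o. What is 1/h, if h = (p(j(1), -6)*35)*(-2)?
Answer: 1/280 ≈ 0.0035714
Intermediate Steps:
j(o) = 2*o
p(r, k) = k + r
h = 280 (h = ((-6 + 2*1)*35)*(-2) = ((-6 + 2)*35)*(-2) = -4*35*(-2) = -140*(-2) = 280)
1/h = 1/280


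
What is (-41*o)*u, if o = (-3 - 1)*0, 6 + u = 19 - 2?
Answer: 0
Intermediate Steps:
u = 11 (u = -6 + (19 - 2) = -6 + 17 = 11)
o = 0 (o = -4*0 = 0)
(-41*o)*u = -41*0*11 = 0*11 = 0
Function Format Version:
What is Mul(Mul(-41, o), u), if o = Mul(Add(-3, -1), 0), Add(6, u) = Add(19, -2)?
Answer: 0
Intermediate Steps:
u = 11 (u = Add(-6, Add(19, -2)) = Add(-6, 17) = 11)
o = 0 (o = Mul(-4, 0) = 0)
Mul(Mul(-41, o), u) = Mul(Mul(-41, 0), 11) = Mul(0, 11) = 0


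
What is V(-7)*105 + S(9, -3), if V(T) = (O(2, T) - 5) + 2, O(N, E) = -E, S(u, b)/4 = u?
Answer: 456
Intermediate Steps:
S(u, b) = 4*u
V(T) = -3 - T (V(T) = (-T - 5) + 2 = (-5 - T) + 2 = -3 - T)
V(-7)*105 + S(9, -3) = (-3 - 1*(-7))*105 + 4*9 = (-3 + 7)*105 + 36 = 4*105 + 36 = 420 + 36 = 456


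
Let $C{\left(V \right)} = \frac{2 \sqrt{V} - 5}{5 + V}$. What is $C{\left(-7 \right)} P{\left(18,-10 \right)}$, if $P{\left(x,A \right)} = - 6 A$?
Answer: $150 - 60 i \sqrt{7} \approx 150.0 - 158.75 i$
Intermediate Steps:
$C{\left(V \right)} = \frac{-5 + 2 \sqrt{V}}{5 + V}$
$C{\left(-7 \right)} P{\left(18,-10 \right)} = \frac{-5 + 2 \sqrt{-7}}{5 - 7} \left(\left(-6\right) \left(-10\right)\right) = \frac{-5 + 2 i \sqrt{7}}{-2} \cdot 60 = - \frac{-5 + 2 i \sqrt{7}}{2} \cdot 60 = \left(\frac{5}{2} - i \sqrt{7}\right) 60 = 150 - 60 i \sqrt{7}$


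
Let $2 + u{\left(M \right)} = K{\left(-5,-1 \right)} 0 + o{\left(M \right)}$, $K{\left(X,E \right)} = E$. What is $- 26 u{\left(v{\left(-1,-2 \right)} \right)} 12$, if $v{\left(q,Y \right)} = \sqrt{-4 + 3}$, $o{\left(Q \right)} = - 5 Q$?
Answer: $624 + 1560 i \approx 624.0 + 1560.0 i$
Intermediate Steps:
$v{\left(q,Y \right)} = i$ ($v{\left(q,Y \right)} = \sqrt{-1} = i$)
$u{\left(M \right)} = -2 - 5 M$
$- 26 u{\left(v{\left(-1,-2 \right)} \right)} 12 = - 26 \left(-2 - 5 i\right) 12 = \left(52 + 130 i\right) 12 = 624 + 1560 i$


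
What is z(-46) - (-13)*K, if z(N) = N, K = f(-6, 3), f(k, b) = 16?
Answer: 162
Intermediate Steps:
K = 16
z(-46) - (-13)*K = -46 - (-13)*16 = -46 - 1*(-208) = -46 + 208 = 162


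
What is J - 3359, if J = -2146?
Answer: -5505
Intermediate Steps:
J - 3359 = -2146 - 3359 = -5505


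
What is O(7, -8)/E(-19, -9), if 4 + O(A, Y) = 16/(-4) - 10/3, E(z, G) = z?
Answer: 34/57 ≈ 0.59649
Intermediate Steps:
O(A, Y) = -34/3 (O(A, Y) = -4 + (16/(-4) - 10/3) = -4 + (16*(-¼) - 10*⅓) = -4 + (-4 - 10/3) = -4 - 22/3 = -34/3)
O(7, -8)/E(-19, -9) = -34/3/(-19) = -34/3*(-1/19) = 34/57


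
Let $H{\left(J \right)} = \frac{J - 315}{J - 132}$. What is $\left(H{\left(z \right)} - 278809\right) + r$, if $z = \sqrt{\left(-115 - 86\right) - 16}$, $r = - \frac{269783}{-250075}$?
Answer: $- \frac{1229971065840997}{4411573075} + \frac{183 i \sqrt{217}}{17641} \approx -2.7881 \cdot 10^{5} + 0.15281 i$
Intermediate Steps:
$r = \frac{269783}{250075}$ ($r = \left(-269783\right) \left(- \frac{1}{250075}\right) = \frac{269783}{250075} \approx 1.0788$)
$z = i \sqrt{217}$ ($z = \sqrt{-201 - 16} = \sqrt{-217} = i \sqrt{217} \approx 14.731 i$)
$H{\left(J \right)} = \frac{-315 + J}{-132 + J}$
$\left(H{\left(z \right)} - 278809\right) + r = \left(\frac{-315 + i \sqrt{217}}{-132 + i \sqrt{217}} - 278809\right) + \frac{269783}{250075} = \left(-278809 + \frac{-315 + i \sqrt{217}}{-132 + i \sqrt{217}}\right) + \frac{269783}{250075} = - \frac{69722890892}{250075} + \frac{-315 + i \sqrt{217}}{-132 + i \sqrt{217}}$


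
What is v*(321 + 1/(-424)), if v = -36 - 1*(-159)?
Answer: 16740669/424 ≈ 39483.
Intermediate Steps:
v = 123 (v = -36 + 159 = 123)
v*(321 + 1/(-424)) = 123*(321 + 1/(-424)) = 123*(321 - 1/424) = 123*(136103/424) = 16740669/424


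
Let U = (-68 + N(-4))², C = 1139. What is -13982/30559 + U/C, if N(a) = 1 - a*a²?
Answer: -15650467/34806701 ≈ -0.44964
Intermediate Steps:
N(a) = 1 - a³
U = 9 (U = (-68 + (1 - 1*(-4)³))² = (-68 + (1 - 1*(-64)))² = (-68 + (1 + 64))² = (-68 + 65)² = (-3)² = 9)
-13982/30559 + U/C = -13982/30559 + 9/1139 = -15650467/34806701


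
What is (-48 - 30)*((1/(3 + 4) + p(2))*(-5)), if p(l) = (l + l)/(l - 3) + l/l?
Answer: -7800/7 ≈ -1114.3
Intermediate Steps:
p(l) = 1 + 2*l/(-3 + l) (p(l) = (2*l)/(-3 + l) + 1 = 2*l/(-3 + l) + 1 = 1 + 2*l/(-3 + l))
(-48 - 30)*((1/(3 + 4) + p(2))*(-5)) = (-48 - 30)*((1/(3 + 4) + 3*(-1 + 2)/(-3 + 2))*(-5)) = -78*(1/7 + 3*1/(-1))*(-5) = -78*(⅐ + 3*(-1)*1)*(-5) = -78*(⅐ - 3)*(-5) = -(-1560)*(-5)/7 = -78*100/7 = -7800/7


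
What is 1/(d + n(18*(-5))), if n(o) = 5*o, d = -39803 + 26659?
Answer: -1/13594 ≈ -7.3562e-5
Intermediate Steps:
d = -13144
1/(d + n(18*(-5))) = 1/(-13144 + 5*(18*(-5))) = 1/(-13144 + 5*(-90)) = 1/(-13144 - 450) = 1/(-13594) = -1/13594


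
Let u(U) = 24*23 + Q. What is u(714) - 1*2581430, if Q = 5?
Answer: -2580873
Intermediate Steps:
u(U) = 557 (u(U) = 24*23 + 5 = 552 + 5 = 557)
u(714) - 1*2581430 = 557 - 1*2581430 = 557 - 2581430 = -2580873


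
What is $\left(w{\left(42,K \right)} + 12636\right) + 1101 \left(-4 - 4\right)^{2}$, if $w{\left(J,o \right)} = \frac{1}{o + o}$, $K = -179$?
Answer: $\frac{29749799}{358} \approx 83100.0$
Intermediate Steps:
$w{\left(J,o \right)} = \frac{1}{2 o}$
$\left(w{\left(42,K \right)} + 12636\right) + 1101 \left(-4 - 4\right)^{2} = \left(\frac{1}{2 \left(-179\right)} + 12636\right) + 1101 \left(-4 - 4\right)^{2} = \left(\frac{1}{2} \left(- \frac{1}{179}\right) + 12636\right) + 1101 \left(-8\right)^{2} = \left(- \frac{1}{358} + 12636\right) + 1101 \cdot 64 = \frac{4523687}{358} + 70464 = \frac{29749799}{358}$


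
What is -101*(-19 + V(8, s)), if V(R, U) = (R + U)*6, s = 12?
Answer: -10201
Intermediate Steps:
V(R, U) = 6*R + 6*U
-101*(-19 + V(8, s)) = -101*(-19 + (6*8 + 6*12)) = -101*(-19 + (48 + 72)) = -101*(-19 + 120) = -101*101 = -10201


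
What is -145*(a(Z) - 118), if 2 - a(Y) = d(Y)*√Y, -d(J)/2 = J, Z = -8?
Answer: 16820 + 4640*I*√2 ≈ 16820.0 + 6562.0*I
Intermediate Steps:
d(J) = -2*J
a(Y) = 2 + 2*Y^(3/2) (a(Y) = 2 - (-2*Y)*√Y = 2 - (-2)*Y^(3/2) = 2 + 2*Y^(3/2))
-145*(a(Z) - 118) = -145*((2 + 2*(-8)^(3/2)) - 118) = -145*((2 + 2*(-16*I*√2)) - 118) = -145*((2 - 32*I*√2) - 118) = -145*(-116 - 32*I*√2) = 16820 + 4640*I*√2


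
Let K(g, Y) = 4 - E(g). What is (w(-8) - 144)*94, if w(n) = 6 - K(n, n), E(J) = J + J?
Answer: -14852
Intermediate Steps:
E(J) = 2*J
K(g, Y) = 4 - 2*g
w(n) = 2 + 2*n (w(n) = 6 - (4 - 2*n) = 6 + (-4 + 2*n) = 2 + 2*n)
(w(-8) - 144)*94 = ((2 + 2*(-8)) - 144)*94 = ((2 - 16) - 144)*94 = (-14 - 144)*94 = -158*94 = -14852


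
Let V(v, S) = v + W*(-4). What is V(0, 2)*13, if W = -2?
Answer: 104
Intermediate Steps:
V(v, S) = 8 + v (V(v, S) = v - 2*(-4) = v + 8 = 8 + v)
V(0, 2)*13 = (8 + 0)*13 = 8*13 = 104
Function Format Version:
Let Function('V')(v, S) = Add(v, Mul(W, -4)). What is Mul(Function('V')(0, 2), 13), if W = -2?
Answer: 104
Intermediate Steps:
Function('V')(v, S) = Add(8, v) (Function('V')(v, S) = Add(v, Mul(-2, -4)) = Add(v, 8) = Add(8, v))
Mul(Function('V')(0, 2), 13) = Mul(Add(8, 0), 13) = Mul(8, 13) = 104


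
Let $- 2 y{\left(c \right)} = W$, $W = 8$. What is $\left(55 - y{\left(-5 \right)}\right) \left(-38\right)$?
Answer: $-2242$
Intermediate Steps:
$y{\left(c \right)} = -4$ ($y{\left(c \right)} = \left(- \frac{1}{2}\right) 8 = -4$)
$\left(55 - y{\left(-5 \right)}\right) \left(-38\right) = \left(55 - -4\right) \left(-38\right) = \left(55 + 4\right) \left(-38\right) = 59 \left(-38\right) = -2242$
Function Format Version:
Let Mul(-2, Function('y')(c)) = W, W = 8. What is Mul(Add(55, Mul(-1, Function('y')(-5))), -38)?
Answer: -2242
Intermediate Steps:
Function('y')(c) = -4 (Function('y')(c) = Mul(Rational(-1, 2), 8) = -4)
Mul(Add(55, Mul(-1, Function('y')(-5))), -38) = Mul(Add(55, Mul(-1, -4)), -38) = Mul(Add(55, 4), -38) = Mul(59, -38) = -2242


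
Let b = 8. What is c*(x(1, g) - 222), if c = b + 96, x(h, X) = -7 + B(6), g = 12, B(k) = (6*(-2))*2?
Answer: -26312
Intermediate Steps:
B(k) = -24 (B(k) = -12*2 = -24)
x(h, X) = -31 (x(h, X) = -7 - 24 = -31)
c = 104 (c = 8 + 96 = 104)
c*(x(1, g) - 222) = 104*(-31 - 222) = 104*(-253) = -26312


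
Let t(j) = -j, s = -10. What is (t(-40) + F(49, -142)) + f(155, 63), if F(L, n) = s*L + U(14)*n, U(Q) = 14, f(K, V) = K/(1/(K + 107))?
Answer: 38172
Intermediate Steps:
f(K, V) = K*(107 + K) (f(K, V) = K/(1/(107 + K)) = K*(107 + K))
F(L, n) = -10*L + 14*n
(t(-40) + F(49, -142)) + f(155, 63) = (-1*(-40) + (-10*49 + 14*(-142))) + 155*(107 + 155) = (40 + (-490 - 1988)) + 155*262 = (40 - 2478) + 40610 = -2438 + 40610 = 38172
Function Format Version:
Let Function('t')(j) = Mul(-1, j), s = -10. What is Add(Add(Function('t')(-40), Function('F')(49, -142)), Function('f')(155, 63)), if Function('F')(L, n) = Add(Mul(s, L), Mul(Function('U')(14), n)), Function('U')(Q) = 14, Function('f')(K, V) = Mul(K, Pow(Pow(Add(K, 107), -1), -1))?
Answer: 38172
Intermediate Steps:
Function('f')(K, V) = Mul(K, Add(107, K)) (Function('f')(K, V) = Mul(K, Pow(Pow(Add(107, K), -1), -1)) = Mul(K, Add(107, K)))
Function('F')(L, n) = Add(Mul(-10, L), Mul(14, n))
Add(Add(Function('t')(-40), Function('F')(49, -142)), Function('f')(155, 63)) = Add(Add(Mul(-1, -40), Add(Mul(-10, 49), Mul(14, -142))), Mul(155, Add(107, 155))) = Add(Add(40, Add(-490, -1988)), Mul(155, 262)) = Add(Add(40, -2478), 40610) = Add(-2438, 40610) = 38172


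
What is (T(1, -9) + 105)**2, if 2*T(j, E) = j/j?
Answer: 44521/4 ≈ 11130.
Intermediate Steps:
T(j, E) = 1/2 (T(j, E) = (j/j)/2 = (1/2)*1 = 1/2)
(T(1, -9) + 105)**2 = (1/2 + 105)**2 = (211/2)**2 = 44521/4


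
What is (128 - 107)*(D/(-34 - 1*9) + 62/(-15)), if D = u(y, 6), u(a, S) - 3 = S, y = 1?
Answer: -19607/215 ≈ -91.195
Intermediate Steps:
u(a, S) = 3 + S
D = 9 (D = 3 + 6 = 9)
(128 - 107)*(D/(-34 - 1*9) + 62/(-15)) = (128 - 107)*(9/(-34 - 1*9) + 62/(-15)) = 21*(9/(-34 - 9) + 62*(-1/15)) = 21*(9/(-43) - 62/15) = 21*(9*(-1/43) - 62/15) = 21*(-9/43 - 62/15) = 21*(-2801/645) = -19607/215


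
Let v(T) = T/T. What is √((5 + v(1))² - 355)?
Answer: I*√319 ≈ 17.861*I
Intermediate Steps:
v(T) = 1
√((5 + v(1))² - 355) = √((5 + 1)² - 355) = √(6² - 355) = √(36 - 355) = √(-319) = I*√319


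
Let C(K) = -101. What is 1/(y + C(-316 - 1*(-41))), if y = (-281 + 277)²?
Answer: -1/85 ≈ -0.011765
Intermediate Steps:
y = 16 (y = (-4)² = 16)
1/(y + C(-316 - 1*(-41))) = 1/(16 - 101) = 1/(-85) = -1/85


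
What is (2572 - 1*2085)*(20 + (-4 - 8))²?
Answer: 31168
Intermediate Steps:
(2572 - 1*2085)*(20 + (-4 - 8))² = (2572 - 2085)*(20 - 12)² = 487*8² = 487*64 = 31168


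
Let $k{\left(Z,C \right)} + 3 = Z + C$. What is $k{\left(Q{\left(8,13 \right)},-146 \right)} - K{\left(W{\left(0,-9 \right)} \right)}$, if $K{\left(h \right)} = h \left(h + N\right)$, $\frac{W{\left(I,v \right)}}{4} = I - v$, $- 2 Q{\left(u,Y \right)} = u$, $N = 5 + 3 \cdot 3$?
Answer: $-1953$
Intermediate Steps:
$N = 14$ ($N = 5 + 9 = 14$)
$Q{\left(u,Y \right)} = - \frac{u}{2}$
$W{\left(I,v \right)} = - 4 v + 4 I$ ($W{\left(I,v \right)} = 4 \left(I - v\right) = - 4 v + 4 I$)
$K{\left(h \right)} = h \left(14 + h\right)$ ($K{\left(h \right)} = h \left(h + 14\right) = h \left(14 + h\right)$)
$k{\left(Z,C \right)} = -3 + C + Z$ ($k{\left(Z,C \right)} = -3 + \left(Z + C\right) = -3 + \left(C + Z\right) = -3 + C + Z$)
$k{\left(Q{\left(8,13 \right)},-146 \right)} - K{\left(W{\left(0,-9 \right)} \right)} = \left(-3 - 146 - 4\right) - \left(\left(-4\right) \left(-9\right) + 4 \cdot 0\right) \left(14 + \left(\left(-4\right) \left(-9\right) + 4 \cdot 0\right)\right) = \left(-3 - 146 - 4\right) - \left(36 + 0\right) \left(14 + \left(36 + 0\right)\right) = -153 - 36 \left(14 + 36\right) = -153 - 36 \cdot 50 = -153 - 1800 = -1953$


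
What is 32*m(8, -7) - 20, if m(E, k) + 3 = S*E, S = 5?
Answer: 1164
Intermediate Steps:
m(E, k) = -3 + 5*E
32*m(8, -7) - 20 = 32*(-3 + 5*8) - 20 = 32*(-3 + 40) - 20 = 32*37 - 20 = 1184 - 20 = 1164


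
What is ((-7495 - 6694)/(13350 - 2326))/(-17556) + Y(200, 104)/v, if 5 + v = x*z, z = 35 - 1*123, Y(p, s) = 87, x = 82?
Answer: -27479951/2294799936 ≈ -0.011975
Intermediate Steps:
z = -88 (z = 35 - 123 = -88)
v = -7221 (v = -5 + 82*(-88) = -5 - 7216 = -7221)
((-7495 - 6694)/(13350 - 2326))/(-17556) + Y(200, 104)/v = ((-7495 - 6694)/(13350 - 2326))/(-17556) + 87/(-7221) = -14189/11024*(-1/17556) + 87*(-1/7221) = -14189*1/11024*(-1/17556) - 1/83 = -14189/11024*(-1/17556) - 1/83 = 2027/27648192 - 1/83 = -27479951/2294799936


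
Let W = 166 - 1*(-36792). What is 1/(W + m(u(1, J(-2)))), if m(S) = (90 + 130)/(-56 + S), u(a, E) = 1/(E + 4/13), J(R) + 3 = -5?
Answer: 5613/207423254 ≈ 2.7061e-5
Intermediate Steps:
W = 36958 (W = 166 + 36792 = 36958)
J(R) = -8 (J(R) = -3 - 5 = -8)
u(a, E) = 1/(4/13 + E) (u(a, E) = 1/(E + 4*(1/13)) = 1/(E + 4/13) = 1/(4/13 + E))
m(S) = 220/(-56 + S)
1/(W + m(u(1, J(-2)))) = 1/(36958 + 220/(-56 + 13/(4 + 13*(-8)))) = 1/(36958 + 220/(-56 + 13/(4 - 104))) = 1/(36958 + 220/(-56 + 13/(-100))) = 1/(36958 + 220/(-56 + 13*(-1/100))) = 1/(36958 + 220/(-56 - 13/100)) = 1/(36958 + 220/(-5613/100)) = 1/(36958 + 220*(-100/5613)) = 1/(36958 - 22000/5613) = 1/(207423254/5613) = 5613/207423254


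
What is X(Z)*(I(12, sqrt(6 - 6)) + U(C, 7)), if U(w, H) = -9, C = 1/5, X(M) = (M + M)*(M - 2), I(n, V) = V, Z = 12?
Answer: -2160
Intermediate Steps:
X(M) = 2*M*(-2 + M) (X(M) = (2*M)*(-2 + M) = 2*M*(-2 + M))
C = 1/5 (C = 1*(1/5) = 1/5 ≈ 0.20000)
X(Z)*(I(12, sqrt(6 - 6)) + U(C, 7)) = (2*12*(-2 + 12))*(sqrt(6 - 6) - 9) = (2*12*10)*(sqrt(0) - 9) = 240*(0 - 9) = 240*(-9) = -2160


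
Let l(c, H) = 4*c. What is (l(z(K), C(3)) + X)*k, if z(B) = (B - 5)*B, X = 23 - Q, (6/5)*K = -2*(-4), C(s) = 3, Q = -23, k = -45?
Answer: -4070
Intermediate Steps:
K = 20/3 (K = 5*(-2*(-4))/6 = (⅚)*8 = 20/3 ≈ 6.6667)
X = 46 (X = 23 - 1*(-23) = 23 + 23 = 46)
z(B) = B*(-5 + B) (z(B) = (-5 + B)*B = B*(-5 + B))
(l(z(K), C(3)) + X)*k = (4*(20*(-5 + 20/3)/3) + 46)*(-45) = (4*((20/3)*(5/3)) + 46)*(-45) = (4*(100/9) + 46)*(-45) = (400/9 + 46)*(-45) = (814/9)*(-45) = -4070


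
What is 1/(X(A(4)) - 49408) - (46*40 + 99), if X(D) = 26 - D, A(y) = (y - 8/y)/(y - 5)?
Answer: -95747821/49380 ≈ -1939.0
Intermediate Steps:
A(y) = (y - 8/y)/(-5 + y)
1/(X(A(4)) - 49408) - (46*40 + 99) = 1/((26 - (-8 + 4²)/(4*(-5 + 4))) - 49408) - (46*40 + 99) = 1/((26 - (-8 + 16)/(4*(-1))) - 49408) - (1840 + 99) = 1/((26 - (-1)*8/4) - 49408) - 1*1939 = 1/((26 - 1*(-2)) - 49408) - 1939 = 1/((26 + 2) - 49408) - 1939 = 1/(28 - 49408) - 1939 = 1/(-49380) - 1939 = -1/49380 - 1939 = -95747821/49380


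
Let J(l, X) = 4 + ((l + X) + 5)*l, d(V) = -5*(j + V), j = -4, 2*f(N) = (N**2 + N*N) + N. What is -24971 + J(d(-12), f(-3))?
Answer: -17567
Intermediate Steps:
f(N) = N**2 + N/2 (f(N) = ((N**2 + N*N) + N)/2 = ((N**2 + N**2) + N)/2 = (2*N**2 + N)/2 = (N + 2*N**2)/2 = N**2 + N/2)
d(V) = 20 - 5*V (d(V) = -5*(-4 + V) = 20 - 5*V)
J(l, X) = 4 + l*(5 + X + l) (J(l, X) = 4 + ((X + l) + 5)*l = 4 + (5 + X + l)*l = 4 + l*(5 + X + l))
-24971 + J(d(-12), f(-3)) = -24971 + (4 + (20 - 5*(-12))**2 + 5*(20 - 5*(-12)) + (-3*(1/2 - 3))*(20 - 5*(-12))) = -24971 + (4 + (20 + 60)**2 + 5*(20 + 60) + (-3*(-5/2))*(20 + 60)) = -24971 + (4 + 80**2 + 5*80 + (15/2)*80) = -24971 + (4 + 6400 + 400 + 600) = -24971 + 7404 = -17567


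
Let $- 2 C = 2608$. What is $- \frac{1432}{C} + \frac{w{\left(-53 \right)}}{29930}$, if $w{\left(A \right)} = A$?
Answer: $\frac{5348831}{4878590} \approx 1.0964$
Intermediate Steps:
$C = -1304$ ($C = \left(- \frac{1}{2}\right) 2608 = -1304$)
$- \frac{1432}{C} + \frac{w{\left(-53 \right)}}{29930} = - \frac{1432}{-1304} - \frac{53}{29930} = \left(-1432\right) \left(- \frac{1}{1304}\right) - \frac{53}{29930} = \frac{179}{163} - \frac{53}{29930} = \frac{5348831}{4878590}$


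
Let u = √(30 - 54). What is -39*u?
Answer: -78*I*√6 ≈ -191.06*I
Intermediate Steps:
u = 2*I*√6 (u = √(-24) = 2*I*√6 ≈ 4.899*I)
-39*u = -78*I*√6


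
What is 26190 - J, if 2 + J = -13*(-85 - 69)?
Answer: 24190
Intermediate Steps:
J = 2000 (J = -2 - 13*(-85 - 69) = -2 - 13*(-154) = -2 + 2002 = 2000)
26190 - J = 26190 - 1*2000 = 26190 - 2000 = 24190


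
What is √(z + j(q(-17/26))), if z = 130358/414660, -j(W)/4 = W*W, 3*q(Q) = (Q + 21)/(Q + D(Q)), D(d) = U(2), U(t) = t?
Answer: I*√213189735211546/1451310 ≈ 10.061*I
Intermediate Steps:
D(d) = 2
q(Q) = (21 + Q)/(3*(2 + Q)) (q(Q) = ((Q + 21)/(Q + 2))/3 = ((21 + Q)/(2 + Q))/3 = (21 + Q)/(3*(2 + Q)))
j(W) = -4*W² (j(W) = -4*W*W = -4*W²)
z = 65179/207330 (z = 130358*(1/414660) = 65179/207330 ≈ 0.31437)
√(z + j(q(-17/26))) = √(65179/207330 - 4*(21 - 17/26)²/(9*(2 - 17/26)²)) = √(65179/207330 - 4*((⅓)*(529/26)/(35/26))²) = √(65179/207330 - 4*((⅓)*(26/35)*(529/26))²) = √(65179/207330 - 4*(529/105)²) = √(65179/207330 - 4*279841/11025) = √(65179/207330 - 1119364/11025) = √(-15423942643/152387550) = I*√213189735211546/1451310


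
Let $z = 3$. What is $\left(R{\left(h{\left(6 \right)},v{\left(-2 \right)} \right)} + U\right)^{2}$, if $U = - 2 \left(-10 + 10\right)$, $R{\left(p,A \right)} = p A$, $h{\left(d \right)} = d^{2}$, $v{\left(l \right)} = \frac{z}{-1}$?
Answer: $11664$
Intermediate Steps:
$v{\left(l \right)} = -3$ ($v{\left(l \right)} = \frac{3}{-1} = 3 \left(-1\right) = -3$)
$R{\left(p,A \right)} = A p$
$U = 0$ ($U = \left(-2\right) 0 = 0$)
$\left(R{\left(h{\left(6 \right)},v{\left(-2 \right)} \right)} + U\right)^{2} = \left(- 3 \cdot 6^{2} + 0\right)^{2} = \left(\left(-3\right) 36 + 0\right)^{2} = \left(-108 + 0\right)^{2} = \left(-108\right)^{2} = 11664$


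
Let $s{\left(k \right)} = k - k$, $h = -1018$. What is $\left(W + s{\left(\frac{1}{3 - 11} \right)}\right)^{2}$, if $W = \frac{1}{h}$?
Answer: $\frac{1}{1036324} \approx 9.6495 \cdot 10^{-7}$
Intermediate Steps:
$W = - \frac{1}{1018}$ ($W = \frac{1}{-1018} = - \frac{1}{1018} \approx -0.00098232$)
$s{\left(k \right)} = 0$
$\left(W + s{\left(\frac{1}{3 - 11} \right)}\right)^{2} = \left(- \frac{1}{1018} + 0\right)^{2} = \left(- \frac{1}{1018}\right)^{2} = \frac{1}{1036324}$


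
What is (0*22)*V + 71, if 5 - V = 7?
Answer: 71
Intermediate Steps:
V = -2 (V = 5 - 1*7 = 5 - 7 = -2)
(0*22)*V + 71 = (0*22)*(-2) + 71 = 0*(-2) + 71 = 0 + 71 = 71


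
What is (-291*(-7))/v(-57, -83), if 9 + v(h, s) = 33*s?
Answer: -679/916 ≈ -0.74127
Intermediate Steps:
v(h, s) = -9 + 33*s
(-291*(-7))/v(-57, -83) = (-291*(-7))/(-9 + 33*(-83)) = 2037/(-9 - 2739) = 2037/(-2748) = 2037*(-1/2748) = -679/916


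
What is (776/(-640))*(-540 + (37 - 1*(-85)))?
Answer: 20273/40 ≈ 506.83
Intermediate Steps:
(776/(-640))*(-540 + (37 - 1*(-85))) = (776*(-1/640))*(-540 + (37 + 85)) = -97*(-540 + 122)/80 = -97/80*(-418) = 20273/40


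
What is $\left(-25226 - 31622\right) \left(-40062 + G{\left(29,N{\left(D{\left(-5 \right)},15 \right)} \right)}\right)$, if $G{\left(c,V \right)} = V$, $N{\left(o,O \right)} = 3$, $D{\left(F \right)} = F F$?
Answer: $2277274032$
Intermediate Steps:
$D{\left(F \right)} = F^{2}$
$\left(-25226 - 31622\right) \left(-40062 + G{\left(29,N{\left(D{\left(-5 \right)},15 \right)} \right)}\right) = \left(-25226 - 31622\right) \left(-40062 + 3\right) = \left(-56848\right) \left(-40059\right) = 2277274032$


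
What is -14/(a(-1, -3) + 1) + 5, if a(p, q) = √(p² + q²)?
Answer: 59/9 - 14*√10/9 ≈ 1.6365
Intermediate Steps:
-14/(a(-1, -3) + 1) + 5 = -14/(√((-1)² + (-3)²) + 1) + 5 = -14/(√(1 + 9) + 1) + 5 = -14/(√10 + 1) + 5 = -14/(1 + √10) + 5 = 5 - 14/(1 + √10)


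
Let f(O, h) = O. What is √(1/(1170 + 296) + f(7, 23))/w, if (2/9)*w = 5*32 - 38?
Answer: √15045558/804834 ≈ 0.0048195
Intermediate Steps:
w = 549 (w = 9*(5*32 - 38)/2 = 9*(160 - 38)/2 = (9/2)*122 = 549)
√(1/(1170 + 296) + f(7, 23))/w = √(1/(1170 + 296) + 7)/549 = √(1/1466 + 7)*(1/549) = √(10263/1466)*(1/549) = (√15045558/1466)*(1/549) = √15045558/804834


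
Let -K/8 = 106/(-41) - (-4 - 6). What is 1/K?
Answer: -41/2432 ≈ -0.016859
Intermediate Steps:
K = -2432/41 (K = -8*(106/(-41) - (-4 - 6)) = -8*(106*(-1/41) - 1*(-10)) = -8*(-106/41 + 10) = -8*304/41 = -2432/41 ≈ -59.317)
1/K = 1/(-2432/41) = -41/2432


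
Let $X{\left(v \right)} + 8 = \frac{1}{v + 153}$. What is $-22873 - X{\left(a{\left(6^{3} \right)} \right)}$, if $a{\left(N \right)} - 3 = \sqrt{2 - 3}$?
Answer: $- \frac{556465661}{24337} + \frac{i}{24337} \approx -22865.0 + 4.109 \cdot 10^{-5} i$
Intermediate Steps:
$a{\left(N \right)} = 3 + i$ ($a{\left(N \right)} = 3 + \sqrt{2 - 3} = 3 + \sqrt{-1} = 3 + i$)
$X{\left(v \right)} = -8 + \frac{1}{153 + v}$ ($X{\left(v \right)} = -8 + \frac{1}{v + 153} = -8 + \frac{1}{153 + v}$)
$-22873 - X{\left(a{\left(6^{3} \right)} \right)} = -22873 - \frac{-1223 - 8 \left(3 + i\right)}{153 + \left(3 + i\right)} = -22873 - \frac{-1223 - \left(24 + 8 i\right)}{156 + i} = -22873 - \frac{156 - i}{24337} \left(-1247 - 8 i\right) = -22873 - \frac{\left(-1247 - 8 i\right) \left(156 - i\right)}{24337}$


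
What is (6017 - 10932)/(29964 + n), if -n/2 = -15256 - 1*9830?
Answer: -4915/80136 ≈ -0.061333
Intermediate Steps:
n = 50172 (n = -2*(-15256 - 1*9830) = -2*(-15256 - 9830) = -2*(-25086) = 50172)
(6017 - 10932)/(29964 + n) = (6017 - 10932)/(29964 + 50172) = -4915/80136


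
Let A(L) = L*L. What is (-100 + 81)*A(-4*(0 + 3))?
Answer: -2736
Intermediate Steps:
A(L) = L²
(-100 + 81)*A(-4*(0 + 3)) = (-100 + 81)*(-4*(0 + 3))² = -19*(-4*3)² = -19*(-12)² = -19*144 = -2736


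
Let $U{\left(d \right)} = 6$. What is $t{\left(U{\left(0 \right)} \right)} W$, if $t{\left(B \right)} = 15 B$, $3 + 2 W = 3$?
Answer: $0$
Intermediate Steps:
$W = 0$ ($W = - \frac{3}{2} + \frac{1}{2} \cdot 3 = - \frac{3}{2} + \frac{3}{2} = 0$)
$t{\left(U{\left(0 \right)} \right)} W = 15 \cdot 6 \cdot 0 = 90 \cdot 0 = 0$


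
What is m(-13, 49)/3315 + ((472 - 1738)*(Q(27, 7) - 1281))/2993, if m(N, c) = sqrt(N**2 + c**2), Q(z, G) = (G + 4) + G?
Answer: 1598958/2993 + sqrt(2570)/3315 ≈ 534.25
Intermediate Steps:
Q(z, G) = 4 + 2*G (Q(z, G) = (4 + G) + G = 4 + 2*G)
m(-13, 49)/3315 + ((472 - 1738)*(Q(27, 7) - 1281))/2993 = sqrt((-13)**2 + 49**2)/3315 + ((472 - 1738)*((4 + 2*7) - 1281))/2993 = sqrt(169 + 2401)*(1/3315) - 1266*((4 + 14) - 1281)*(1/2993) = sqrt(2570)*(1/3315) - 1266*(18 - 1281)*(1/2993) = sqrt(2570)/3315 - 1266*(-1263)*(1/2993) = sqrt(2570)/3315 + 1598958*(1/2993) = sqrt(2570)/3315 + 1598958/2993 = 1598958/2993 + sqrt(2570)/3315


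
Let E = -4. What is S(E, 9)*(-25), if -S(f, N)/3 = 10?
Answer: 750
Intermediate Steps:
S(f, N) = -30 (S(f, N) = -3*10 = -30)
S(E, 9)*(-25) = -30*(-25) = 750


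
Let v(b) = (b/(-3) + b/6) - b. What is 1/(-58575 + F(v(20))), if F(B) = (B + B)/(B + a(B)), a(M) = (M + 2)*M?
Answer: -61/3573081 ≈ -1.7072e-5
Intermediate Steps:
a(M) = M*(2 + M) (a(M) = (2 + M)*M = M*(2 + M))
v(b) = -7*b/6 (v(b) = (b*(-⅓) + b*(⅙)) - b = (-b/3 + b/6) - b = -b/6 - b = -7*b/6)
F(B) = 2*B/(B + B*(2 + B)) (F(B) = (B + B)/(B + B*(2 + B)) = (2*B)/(B + B*(2 + B)) = 2*B/(B + B*(2 + B)))
1/(-58575 + F(v(20))) = 1/(-58575 + 2/(3 - 7/6*20)) = 1/(-58575 + 2/(3 - 70/3)) = 1/(-58575 + 2/(-61/3)) = 1/(-58575 + 2*(-3/61)) = 1/(-58575 - 6/61) = 1/(-3573081/61) = -61/3573081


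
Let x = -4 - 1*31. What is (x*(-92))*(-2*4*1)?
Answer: -25760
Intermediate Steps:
x = -35 (x = -4 - 31 = -35)
(x*(-92))*(-2*4*1) = (-35*(-92))*(-2*4*1) = 3220*(-8*1) = 3220*(-8) = -25760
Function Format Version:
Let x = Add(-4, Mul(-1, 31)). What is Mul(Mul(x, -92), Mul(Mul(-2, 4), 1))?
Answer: -25760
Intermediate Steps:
x = -35 (x = Add(-4, -31) = -35)
Mul(Mul(x, -92), Mul(Mul(-2, 4), 1)) = Mul(Mul(-35, -92), Mul(Mul(-2, 4), 1)) = Mul(3220, Mul(-8, 1)) = Mul(3220, -8) = -25760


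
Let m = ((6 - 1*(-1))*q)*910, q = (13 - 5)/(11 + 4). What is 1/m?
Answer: 3/10192 ≈ 0.00029435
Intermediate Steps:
q = 8/15 ≈ 0.53333
m = 10192/3 (m = ((6 - 1*(-1))*(8/15))*910 = ((6 + 1)*(8/15))*910 = (7*(8/15))*910 = (56/15)*910 = 10192/3 ≈ 3397.3)
1/m = 1/(10192/3) = 3/10192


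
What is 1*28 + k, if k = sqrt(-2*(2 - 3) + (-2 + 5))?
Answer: 28 + sqrt(5) ≈ 30.236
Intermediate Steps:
k = sqrt(5) (k = sqrt(-2*(-1) + 3) = sqrt(2 + 3) = sqrt(5) ≈ 2.2361)
1*28 + k = 1*28 + sqrt(5) = 28 + sqrt(5)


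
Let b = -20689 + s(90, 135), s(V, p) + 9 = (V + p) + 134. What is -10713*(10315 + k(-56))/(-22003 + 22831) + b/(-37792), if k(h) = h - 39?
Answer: -344809214369/2607648 ≈ -1.3223e+5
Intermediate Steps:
k(h) = -39 + h
s(V, p) = 125 + V + p (s(V, p) = -9 + ((V + p) + 134) = -9 + (134 + V + p) = 125 + V + p)
b = -20339 (b = -20689 + (125 + 90 + 135) = -20689 + 350 = -20339)
-10713*(10315 + k(-56))/(-22003 + 22831) + b/(-37792) = -10713*(10315 + (-39 - 56))/(-22003 + 22831) - 20339/(-37792) = -10713/(828/(10315 - 95)) - 20339*(-1/37792) = -10713/(828/10220) + 20339/37792 = -10713/(828*(1/10220)) + 20339/37792 = -10713/207/2555 + 20339/37792 = -10713*2555/207 + 20339/37792 = -9123905/69 + 20339/37792 = -344809214369/2607648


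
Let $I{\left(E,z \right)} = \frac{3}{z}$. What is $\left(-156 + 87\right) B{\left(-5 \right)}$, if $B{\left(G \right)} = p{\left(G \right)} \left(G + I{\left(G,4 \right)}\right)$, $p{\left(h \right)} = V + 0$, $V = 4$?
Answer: $1173$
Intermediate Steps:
$p{\left(h \right)} = 4$ ($p{\left(h \right)} = 4 + 0 = 4$)
$B{\left(G \right)} = 3 + 4 G$ ($B{\left(G \right)} = 4 \left(G + \frac{3}{4}\right) = 4 \left(\frac{3}{4} + G\right) = 3 + 4 G$)
$\left(-156 + 87\right) B{\left(-5 \right)} = \left(-156 + 87\right) \left(3 + 4 \left(-5\right)\right) = - 69 \left(3 - 20\right) = \left(-69\right) \left(-17\right) = 1173$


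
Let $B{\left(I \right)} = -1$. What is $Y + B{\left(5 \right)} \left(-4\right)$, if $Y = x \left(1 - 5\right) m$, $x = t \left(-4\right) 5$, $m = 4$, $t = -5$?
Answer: $-1596$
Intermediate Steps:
$x = 100$ ($x = \left(-5\right) \left(-4\right) 5 = 20 \cdot 5 = 100$)
$Y = -1600$ ($Y = 100 \left(1 - 5\right) 4 = 100 \left(-4\right) 4 = \left(-400\right) 4 = -1600$)
$Y + B{\left(5 \right)} \left(-4\right) = -1600 - -4 = -1600 + 4 = -1596$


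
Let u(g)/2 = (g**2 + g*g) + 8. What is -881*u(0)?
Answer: -14096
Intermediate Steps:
u(g) = 16 + 4*g**2 (u(g) = 2*((g**2 + g*g) + 8) = 2*((g**2 + g**2) + 8) = 2*(2*g**2 + 8) = 2*(8 + 2*g**2) = 16 + 4*g**2)
-881*u(0) = -881*(16 + 4*0**2) = -881*(16 + 4*0) = -881*(16 + 0) = -881*16 = -14096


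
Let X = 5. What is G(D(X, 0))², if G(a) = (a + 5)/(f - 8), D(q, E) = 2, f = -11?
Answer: 49/361 ≈ 0.13573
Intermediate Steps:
G(a) = -5/19 - a/19 (G(a) = (a + 5)/(-11 - 8) = (5 + a)/(-19) = (5 + a)*(-1/19) = -5/19 - a/19)
G(D(X, 0))² = (-5/19 - 1/19*2)² = (-5/19 - 2/19)² = (-7/19)² = 49/361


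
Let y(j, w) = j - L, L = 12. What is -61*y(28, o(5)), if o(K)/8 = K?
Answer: -976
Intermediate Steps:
o(K) = 8*K
y(j, w) = -12 + j (y(j, w) = j - 1*12 = j - 12 = -12 + j)
-61*y(28, o(5)) = -61*(-12 + 28) = -61*16 = -976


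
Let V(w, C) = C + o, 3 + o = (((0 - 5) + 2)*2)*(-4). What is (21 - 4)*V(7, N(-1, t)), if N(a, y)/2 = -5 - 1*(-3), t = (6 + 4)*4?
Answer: 289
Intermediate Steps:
o = 21 (o = -3 + (((0 - 5) + 2)*2)*(-4) = -3 + ((-5 + 2)*2)*(-4) = -3 - 3*2*(-4) = -3 - 6*(-4) = -3 + 24 = 21)
t = 40 (t = 10*4 = 40)
N(a, y) = -4 (N(a, y) = 2*(-5 - 1*(-3)) = 2*(-5 + 3) = 2*(-2) = -4)
V(w, C) = 21 + C (V(w, C) = C + 21 = 21 + C)
(21 - 4)*V(7, N(-1, t)) = (21 - 4)*(21 - 4) = 17*17 = 289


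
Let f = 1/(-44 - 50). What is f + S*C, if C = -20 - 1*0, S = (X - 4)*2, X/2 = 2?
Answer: -1/94 ≈ -0.010638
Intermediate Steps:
X = 4 (X = 2*2 = 4)
S = 0 (S = (4 - 4)*2 = 0*2 = 0)
C = -20 (C = -20 + 0 = -20)
f = -1/94 (f = 1/(-94) = -1/94 ≈ -0.010638)
f + S*C = -1/94 + 0*(-20) = -1/94 + 0 = -1/94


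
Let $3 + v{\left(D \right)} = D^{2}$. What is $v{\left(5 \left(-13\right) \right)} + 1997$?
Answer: $6219$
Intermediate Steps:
$v{\left(D \right)} = -3 + D^{2}$
$v{\left(5 \left(-13\right) \right)} + 1997 = \left(-3 + \left(5 \left(-13\right)\right)^{2}\right) + 1997 = \left(-3 + \left(-65\right)^{2}\right) + 1997 = \left(-3 + 4225\right) + 1997 = 4222 + 1997 = 6219$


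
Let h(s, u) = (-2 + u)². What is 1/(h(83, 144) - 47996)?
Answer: -1/27832 ≈ -3.5930e-5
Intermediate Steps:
1/(h(83, 144) - 47996) = 1/((-2 + 144)² - 47996) = 1/(142² - 47996) = 1/(20164 - 47996) = 1/(-27832) = -1/27832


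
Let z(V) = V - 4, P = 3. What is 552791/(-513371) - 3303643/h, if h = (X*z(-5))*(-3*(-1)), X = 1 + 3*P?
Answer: 1695845256983/138610170 ≈ 12235.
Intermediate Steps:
X = 10 (X = 1 + 3*3 = 1 + 9 = 10)
z(V) = -4 + V
h = -270 (h = (10*(-4 - 5))*(-3*(-1)) = (10*(-9))*3 = -90*3 = -270)
552791/(-513371) - 3303643/h = 552791/(-513371) - 3303643/(-270) = 552791*(-1/513371) - 3303643*(-1/270) = -552791/513371 + 3303643/270 = 1695845256983/138610170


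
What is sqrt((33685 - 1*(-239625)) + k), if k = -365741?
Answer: I*sqrt(92431) ≈ 304.02*I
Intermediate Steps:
sqrt((33685 - 1*(-239625)) + k) = sqrt((33685 - 1*(-239625)) - 365741) = sqrt((33685 + 239625) - 365741) = sqrt(273310 - 365741) = sqrt(-92431) = I*sqrt(92431)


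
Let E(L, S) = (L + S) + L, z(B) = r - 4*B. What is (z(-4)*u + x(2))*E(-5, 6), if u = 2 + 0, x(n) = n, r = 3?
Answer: -160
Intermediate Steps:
z(B) = 3 - 4*B
u = 2
E(L, S) = S + 2*L
(z(-4)*u + x(2))*E(-5, 6) = ((3 - 4*(-4))*2 + 2)*(6 + 2*(-5)) = ((3 + 16)*2 + 2)*(6 - 10) = (19*2 + 2)*(-4) = (38 + 2)*(-4) = 40*(-4) = -160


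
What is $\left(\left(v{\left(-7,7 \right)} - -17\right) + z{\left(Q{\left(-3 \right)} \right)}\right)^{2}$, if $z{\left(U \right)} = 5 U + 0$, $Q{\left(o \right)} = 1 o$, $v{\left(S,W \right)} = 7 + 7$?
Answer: $256$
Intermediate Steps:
$v{\left(S,W \right)} = 14$
$Q{\left(o \right)} = o$
$z{\left(U \right)} = 5 U$
$\left(\left(v{\left(-7,7 \right)} - -17\right) + z{\left(Q{\left(-3 \right)} \right)}\right)^{2} = \left(\left(14 - -17\right) + 5 \left(-3\right)\right)^{2} = \left(\left(14 + 17\right) - 15\right)^{2} = \left(31 - 15\right)^{2} = 16^{2} = 256$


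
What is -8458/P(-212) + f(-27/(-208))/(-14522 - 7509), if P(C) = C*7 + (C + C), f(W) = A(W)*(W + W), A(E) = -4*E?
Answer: 251929591429/56831520096 ≈ 4.4329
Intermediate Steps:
f(W) = -8*W**2 (f(W) = (-4*W)*(W + W) = (-4*W)*(2*W) = -8*W**2)
P(C) = 9*C (P(C) = 7*C + 2*C = 9*C)
-8458/P(-212) + f(-27/(-208))/(-14522 - 7509) = -8458/(9*(-212)) + (-8*(-27/(-208))**2)/(-14522 - 7509) = -8458/(-1908) - 8*(-27*(-1/208))**2/(-22031) = -8458*(-1/1908) - 8*(27/208)**2*(-1/22031) = 4229/954 - 8*729/43264*(-1/22031) = 4229/954 - 729/5408*(-1/22031) = 4229/954 + 729/119143648 = 251929591429/56831520096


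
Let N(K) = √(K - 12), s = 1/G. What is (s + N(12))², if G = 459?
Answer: 1/210681 ≈ 4.7465e-6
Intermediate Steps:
s = 1/459 ≈ 0.0021787
N(K) = √(-12 + K)
(s + N(12))² = (1/459 + √(-12 + 12))² = (1/459 + √0)² = (1/459 + 0)² = (1/459)² = 1/210681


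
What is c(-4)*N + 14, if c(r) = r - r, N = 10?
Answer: 14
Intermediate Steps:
c(r) = 0
c(-4)*N + 14 = 0*10 + 14 = 0 + 14 = 14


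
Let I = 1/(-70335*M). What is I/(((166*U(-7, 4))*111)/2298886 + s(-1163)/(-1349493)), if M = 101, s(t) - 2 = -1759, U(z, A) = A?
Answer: -517055094133/122543728622609715 ≈ -4.2193e-6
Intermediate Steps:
s(t) = -1757 (s(t) = 2 - 1759 = -1757)
I = -1/7103835 (I = 1/(-70335*101) = 1/(-7103835) = -1/7103835 ≈ -1.4077e-7)
I/(((166*U(-7, 4))*111)/2298886 + s(-1163)/(-1349493)) = -1/(7103835*(((166*4)*111)/2298886 - 1757/(-1349493))) = -1/(7103835*((664*111)*(1/2298886) - 1757*(-1/1349493))) = -1/(7103835*(73704*(1/2298886) + 1757/1349493)) = -1/(7103835*(36852/1149443 + 1757/1349493)) = -1/(7103835*51751087387/1551165282399) = -1/7103835*1551165282399/51751087387 = -517055094133/122543728622609715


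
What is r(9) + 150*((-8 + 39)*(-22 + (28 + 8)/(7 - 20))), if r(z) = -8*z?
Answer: -1498236/13 ≈ -1.1525e+5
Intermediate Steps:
r(9) + 150*((-8 + 39)*(-22 + (28 + 8)/(7 - 20))) = -8*9 + 150*((-8 + 39)*(-22 + (28 + 8)/(7 - 20))) = -72 + 150*(31*(-22 + 36/(-13))) = -72 + 150*(31*(-22 + 36*(-1/13))) = -72 + 150*(31*(-22 - 36/13)) = -72 + 150*(31*(-322/13)) = -72 + 150*(-9982/13) = -72 - 1497300/13 = -1498236/13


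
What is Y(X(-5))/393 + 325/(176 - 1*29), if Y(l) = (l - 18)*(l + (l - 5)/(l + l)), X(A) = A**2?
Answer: 256436/96285 ≈ 2.6633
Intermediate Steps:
Y(l) = (-18 + l)*(l + (-5 + l)/(2*l)) (Y(l) = (-18 + l)*(l + (-5 + l)/((2*l))) = (-18 + l)*(l + (-5 + l)*(1/(2*l))) = (-18 + l)*(l + (-5 + l)/(2*l)))
Y(X(-5))/393 + 325/(176 - 1*29) = (-23/2 + ((-5)**2)**2 + 45/((-5)**2) - 35/2*(-5)**2)/393 + 325/(176 - 1*29) = (-23/2 + 25**2 + 45/25 - 35/2*25)*(1/393) + 325/(176 - 29) = (-23/2 + 625 + 45*(1/25) - 875/2)*(1/393) + 325/147 = (-23/2 + 625 + 9/5 - 875/2)*(1/393) + 325*(1/147) = (889/5)*(1/393) + 325/147 = 889/1965 + 325/147 = 256436/96285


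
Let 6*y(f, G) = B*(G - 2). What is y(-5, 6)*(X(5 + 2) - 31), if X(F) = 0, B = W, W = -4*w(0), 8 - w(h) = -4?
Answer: 992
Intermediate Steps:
w(h) = 12 (w(h) = 8 - 1*(-4) = 8 + 4 = 12)
W = -48 (W = -4*12 = -48)
B = -48
y(f, G) = 16 - 8*G (y(f, G) = (-48*(G - 2))/6 = (-48*(-2 + G))/6 = (96 - 48*G)/6 = 16 - 8*G)
y(-5, 6)*(X(5 + 2) - 31) = (16 - 8*6)*(0 - 31) = (16 - 48)*(-31) = -32*(-31) = 992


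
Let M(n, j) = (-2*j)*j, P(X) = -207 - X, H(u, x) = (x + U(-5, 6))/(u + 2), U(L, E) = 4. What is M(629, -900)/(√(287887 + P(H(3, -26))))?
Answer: -270000*√7192110/239737 ≈ -3020.3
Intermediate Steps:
H(u, x) = (4 + x)/(2 + u) (H(u, x) = (x + 4)/(u + 2) = (4 + x)/(2 + u))
M(n, j) = -2*j²
M(629, -900)/(√(287887 + P(H(3, -26)))) = (-2*(-900)²)/(√(287887 + (-207 - (4 - 26)/(2 + 3)))) = (-2*810000)/(√(287887 + (-207 - (-22)/5))) = -1620000/√(287887 + (-207 - (-22)/5)) = -1620000/√(287887 + (-207 - 1*(-22/5))) = -1620000/√(287887 + (-207 + 22/5)) = -1620000/√(287887 - 1013/5) = -1620000*√7192110/1438422 = -270000*√7192110/239737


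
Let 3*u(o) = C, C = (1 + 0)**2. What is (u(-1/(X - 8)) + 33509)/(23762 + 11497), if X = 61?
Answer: 100528/105777 ≈ 0.95038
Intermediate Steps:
C = 1 (C = 1**2 = 1)
u(o) = 1/3 (u(o) = (1/3)*1 = 1/3)
(u(-1/(X - 8)) + 33509)/(23762 + 11497) = (1/3 + 33509)/(23762 + 11497) = (100528/3)/35259 = (100528/3)*(1/35259) = 100528/105777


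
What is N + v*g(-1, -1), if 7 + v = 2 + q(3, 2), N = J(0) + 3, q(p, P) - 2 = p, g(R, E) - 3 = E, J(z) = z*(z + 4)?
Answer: 3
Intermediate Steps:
J(z) = z*(4 + z)
g(R, E) = 3 + E
q(p, P) = 2 + p
N = 3 (N = 0*(4 + 0) + 3 = 0*4 + 3 = 0 + 3 = 3)
v = 0 (v = -7 + (2 + (2 + 3)) = -7 + (2 + 5) = -7 + 7 = 0)
N + v*g(-1, -1) = 3 + 0*(3 - 1) = 3 + 0*2 = 3 + 0 = 3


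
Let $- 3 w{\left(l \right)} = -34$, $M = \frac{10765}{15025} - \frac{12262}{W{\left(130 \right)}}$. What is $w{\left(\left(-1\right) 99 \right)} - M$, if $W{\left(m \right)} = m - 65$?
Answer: $\frac{23352629}{117195} \approx 199.26$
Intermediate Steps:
$W{\left(m \right)} = -65 + m$
$M = - \frac{7341473}{39065}$ ($M = \frac{10765}{15025} - \frac{12262}{-65 + 130} = 10765 \cdot \frac{1}{15025} - \frac{12262}{65} = \frac{2153}{3005} - \frac{12262}{65} = - \frac{7341473}{39065} \approx -187.93$)
$w{\left(l \right)} = \frac{34}{3}$ ($w{\left(l \right)} = \left(- \frac{1}{3}\right) \left(-34\right) = \frac{34}{3}$)
$w{\left(\left(-1\right) 99 \right)} - M = \frac{34}{3} - - \frac{7341473}{39065} = \frac{34}{3} + \frac{7341473}{39065} = \frac{23352629}{117195}$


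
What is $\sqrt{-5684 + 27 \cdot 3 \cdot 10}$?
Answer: $i \sqrt{4874} \approx 69.814 i$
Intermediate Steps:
$\sqrt{-5684 + 27 \cdot 3 \cdot 10} = \sqrt{-5684 + 81 \cdot 10} = \sqrt{-5684 + 810} = \sqrt{-4874} = i \sqrt{4874}$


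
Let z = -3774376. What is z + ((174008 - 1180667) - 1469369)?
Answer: -6250404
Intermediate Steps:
z + ((174008 - 1180667) - 1469369) = -3774376 + ((174008 - 1180667) - 1469369) = -3774376 + (-1006659 - 1469369) = -3774376 - 2476028 = -6250404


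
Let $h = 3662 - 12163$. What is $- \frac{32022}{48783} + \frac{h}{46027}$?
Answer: $- \frac{629526959}{748445047} \approx -0.84111$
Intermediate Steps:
$h = -8501$
$- \frac{32022}{48783} + \frac{h}{46027} = - \frac{32022}{48783} - \frac{8501}{46027} = \left(-32022\right) \frac{1}{48783} - \frac{8501}{46027} = - \frac{10674}{16261} - \frac{8501}{46027} = - \frac{629526959}{748445047}$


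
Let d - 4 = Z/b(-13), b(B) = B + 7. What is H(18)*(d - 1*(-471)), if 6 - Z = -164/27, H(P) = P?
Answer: 76624/9 ≈ 8513.8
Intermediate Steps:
Z = 326/27 (Z = 6 - (-164)/27 = 6 - 1*(-164/27) = 6 + 164/27 = 326/27 ≈ 12.074)
b(B) = 7 + B
d = 161/81 (d = 4 + 326/(27*(7 - 13)) = 4 + (326/27)/(-6) = 4 + (326/27)*(-⅙) = 4 - 163/81 = 161/81 ≈ 1.9877)
H(18)*(d - 1*(-471)) = 18*(161/81 - 1*(-471)) = 18*(161/81 + 471) = 18*(38312/81) = 76624/9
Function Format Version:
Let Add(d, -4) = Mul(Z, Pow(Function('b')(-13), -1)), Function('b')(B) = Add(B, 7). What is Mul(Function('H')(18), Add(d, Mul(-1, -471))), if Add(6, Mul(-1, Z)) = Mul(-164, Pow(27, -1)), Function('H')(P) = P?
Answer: Rational(76624, 9) ≈ 8513.8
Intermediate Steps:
Z = Rational(326, 27) (Z = Add(6, Mul(-1, Mul(-164, Pow(27, -1)))) = Add(6, Mul(-1, Mul(-164, Rational(1, 27)))) = Add(6, Mul(-1, Rational(-164, 27))) = Add(6, Rational(164, 27)) = Rational(326, 27) ≈ 12.074)
Function('b')(B) = Add(7, B)
d = Rational(161, 81) (d = Add(4, Mul(Rational(326, 27), Pow(Add(7, -13), -1))) = Add(4, Mul(Rational(326, 27), Pow(-6, -1))) = Add(4, Mul(Rational(326, 27), Rational(-1, 6))) = Add(4, Rational(-163, 81)) = Rational(161, 81) ≈ 1.9877)
Mul(Function('H')(18), Add(d, Mul(-1, -471))) = Mul(18, Add(Rational(161, 81), Mul(-1, -471))) = Mul(18, Add(Rational(161, 81), 471)) = Mul(18, Rational(38312, 81)) = Rational(76624, 9)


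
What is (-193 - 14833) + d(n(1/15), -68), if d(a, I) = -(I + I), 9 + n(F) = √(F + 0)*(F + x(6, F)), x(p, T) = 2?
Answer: -14890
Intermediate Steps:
n(F) = -9 + √F*(2 + F) (n(F) = -9 + √(F + 0)*(F + 2) = -9 + √F*(2 + F))
d(a, I) = -2*I
(-193 - 14833) + d(n(1/15), -68) = (-193 - 14833) - 2*(-68) = -15026 + 136 = -14890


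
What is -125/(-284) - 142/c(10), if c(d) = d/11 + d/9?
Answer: -247967/3550 ≈ -69.850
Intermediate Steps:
c(d) = 20*d/99 (c(d) = d*(1/11) + d*(⅑) = d/11 + d/9 = 20*d/99)
-125/(-284) - 142/c(10) = -125/(-284) - 142/((20/99)*10) = -125*(-1/284) - 142/200/99 = 125/284 - 142*99/200 = 125/284 - 7029/100 = -247967/3550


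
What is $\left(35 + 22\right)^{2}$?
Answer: $3249$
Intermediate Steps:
$\left(35 + 22\right)^{2} = 57^{2} = 3249$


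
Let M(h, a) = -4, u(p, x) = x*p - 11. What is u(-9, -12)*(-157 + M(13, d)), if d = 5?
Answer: -15617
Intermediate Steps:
u(p, x) = -11 + p*x (u(p, x) = p*x - 11 = -11 + p*x)
u(-9, -12)*(-157 + M(13, d)) = (-11 - 9*(-12))*(-157 - 4) = (-11 + 108)*(-161) = 97*(-161) = -15617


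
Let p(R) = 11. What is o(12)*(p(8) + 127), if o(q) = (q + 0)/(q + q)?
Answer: 69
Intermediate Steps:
o(q) = ½ (o(q) = q/((2*q)) = q*(1/(2*q)) = ½)
o(12)*(p(8) + 127) = (11 + 127)/2 = (½)*138 = 69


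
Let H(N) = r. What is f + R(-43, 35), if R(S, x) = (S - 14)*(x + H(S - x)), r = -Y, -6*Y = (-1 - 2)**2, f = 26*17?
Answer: -3277/2 ≈ -1638.5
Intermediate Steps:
f = 442
Y = -3/2 (Y = -(-1 - 2)**2/6 = -1/6*(-3)**2 = -1/6*9 = -3/2 ≈ -1.5000)
r = 3/2 (r = -1*(-3/2) = 3/2 ≈ 1.5000)
H(N) = 3/2
R(S, x) = (-14 + S)*(3/2 + x) (R(S, x) = (S - 14)*(x + 3/2) = (-14 + S)*(3/2 + x))
f + R(-43, 35) = 442 + (-21 - 14*35 + (3/2)*(-43) - 43*35) = 442 + (-21 - 490 - 129/2 - 1505) = 442 - 4161/2 = -3277/2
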